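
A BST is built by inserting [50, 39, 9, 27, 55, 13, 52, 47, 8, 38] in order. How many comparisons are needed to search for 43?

Search path for 43: 50 -> 39 -> 47
Found: False
Comparisons: 3


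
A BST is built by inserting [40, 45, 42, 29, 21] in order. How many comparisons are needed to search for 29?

Search path for 29: 40 -> 29
Found: True
Comparisons: 2


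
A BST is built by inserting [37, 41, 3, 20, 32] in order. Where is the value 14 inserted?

Starting tree (level order): [37, 3, 41, None, 20, None, None, None, 32]
Insertion path: 37 -> 3 -> 20
Result: insert 14 as left child of 20
Final tree (level order): [37, 3, 41, None, 20, None, None, 14, 32]


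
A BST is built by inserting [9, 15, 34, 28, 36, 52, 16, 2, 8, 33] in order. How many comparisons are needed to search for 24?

Search path for 24: 9 -> 15 -> 34 -> 28 -> 16
Found: False
Comparisons: 5


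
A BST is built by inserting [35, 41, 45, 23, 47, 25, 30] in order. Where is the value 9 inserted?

Starting tree (level order): [35, 23, 41, None, 25, None, 45, None, 30, None, 47]
Insertion path: 35 -> 23
Result: insert 9 as left child of 23
Final tree (level order): [35, 23, 41, 9, 25, None, 45, None, None, None, 30, None, 47]


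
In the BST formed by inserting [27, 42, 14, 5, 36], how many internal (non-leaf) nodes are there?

Tree built from: [27, 42, 14, 5, 36]
Tree (level-order array): [27, 14, 42, 5, None, 36]
Rule: An internal node has at least one child.
Per-node child counts:
  node 27: 2 child(ren)
  node 14: 1 child(ren)
  node 5: 0 child(ren)
  node 42: 1 child(ren)
  node 36: 0 child(ren)
Matching nodes: [27, 14, 42]
Count of internal (non-leaf) nodes: 3


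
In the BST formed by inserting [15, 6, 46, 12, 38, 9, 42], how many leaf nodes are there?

Tree built from: [15, 6, 46, 12, 38, 9, 42]
Tree (level-order array): [15, 6, 46, None, 12, 38, None, 9, None, None, 42]
Rule: A leaf has 0 children.
Per-node child counts:
  node 15: 2 child(ren)
  node 6: 1 child(ren)
  node 12: 1 child(ren)
  node 9: 0 child(ren)
  node 46: 1 child(ren)
  node 38: 1 child(ren)
  node 42: 0 child(ren)
Matching nodes: [9, 42]
Count of leaf nodes: 2


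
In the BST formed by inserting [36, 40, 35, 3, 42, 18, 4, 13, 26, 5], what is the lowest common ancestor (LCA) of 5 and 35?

Tree insertion order: [36, 40, 35, 3, 42, 18, 4, 13, 26, 5]
Tree (level-order array): [36, 35, 40, 3, None, None, 42, None, 18, None, None, 4, 26, None, 13, None, None, 5]
In a BST, the LCA of p=5, q=35 is the first node v on the
root-to-leaf path with p <= v <= q (go left if both < v, right if both > v).
Walk from root:
  at 36: both 5 and 35 < 36, go left
  at 35: 5 <= 35 <= 35, this is the LCA
LCA = 35


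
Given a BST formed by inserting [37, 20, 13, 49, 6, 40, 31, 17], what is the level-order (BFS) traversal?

Tree insertion order: [37, 20, 13, 49, 6, 40, 31, 17]
Tree (level-order array): [37, 20, 49, 13, 31, 40, None, 6, 17]
BFS from the root, enqueuing left then right child of each popped node:
  queue [37] -> pop 37, enqueue [20, 49], visited so far: [37]
  queue [20, 49] -> pop 20, enqueue [13, 31], visited so far: [37, 20]
  queue [49, 13, 31] -> pop 49, enqueue [40], visited so far: [37, 20, 49]
  queue [13, 31, 40] -> pop 13, enqueue [6, 17], visited so far: [37, 20, 49, 13]
  queue [31, 40, 6, 17] -> pop 31, enqueue [none], visited so far: [37, 20, 49, 13, 31]
  queue [40, 6, 17] -> pop 40, enqueue [none], visited so far: [37, 20, 49, 13, 31, 40]
  queue [6, 17] -> pop 6, enqueue [none], visited so far: [37, 20, 49, 13, 31, 40, 6]
  queue [17] -> pop 17, enqueue [none], visited so far: [37, 20, 49, 13, 31, 40, 6, 17]
Result: [37, 20, 49, 13, 31, 40, 6, 17]


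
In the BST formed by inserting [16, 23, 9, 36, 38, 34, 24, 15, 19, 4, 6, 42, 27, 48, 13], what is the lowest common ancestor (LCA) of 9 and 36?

Tree insertion order: [16, 23, 9, 36, 38, 34, 24, 15, 19, 4, 6, 42, 27, 48, 13]
Tree (level-order array): [16, 9, 23, 4, 15, 19, 36, None, 6, 13, None, None, None, 34, 38, None, None, None, None, 24, None, None, 42, None, 27, None, 48]
In a BST, the LCA of p=9, q=36 is the first node v on the
root-to-leaf path with p <= v <= q (go left if both < v, right if both > v).
Walk from root:
  at 16: 9 <= 16 <= 36, this is the LCA
LCA = 16


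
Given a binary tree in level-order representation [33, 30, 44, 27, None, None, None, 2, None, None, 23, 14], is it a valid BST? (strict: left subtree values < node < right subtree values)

Level-order array: [33, 30, 44, 27, None, None, None, 2, None, None, 23, 14]
Validate using subtree bounds (lo, hi): at each node, require lo < value < hi,
then recurse left with hi=value and right with lo=value.
Preorder trace (stopping at first violation):
  at node 33 with bounds (-inf, +inf): OK
  at node 30 with bounds (-inf, 33): OK
  at node 27 with bounds (-inf, 30): OK
  at node 2 with bounds (-inf, 27): OK
  at node 23 with bounds (2, 27): OK
  at node 14 with bounds (2, 23): OK
  at node 44 with bounds (33, +inf): OK
No violation found at any node.
Result: Valid BST


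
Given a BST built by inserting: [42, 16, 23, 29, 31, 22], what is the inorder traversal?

Tree insertion order: [42, 16, 23, 29, 31, 22]
Tree (level-order array): [42, 16, None, None, 23, 22, 29, None, None, None, 31]
Inorder traversal: [16, 22, 23, 29, 31, 42]


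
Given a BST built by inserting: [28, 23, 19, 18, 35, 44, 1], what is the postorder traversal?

Tree insertion order: [28, 23, 19, 18, 35, 44, 1]
Tree (level-order array): [28, 23, 35, 19, None, None, 44, 18, None, None, None, 1]
Postorder traversal: [1, 18, 19, 23, 44, 35, 28]


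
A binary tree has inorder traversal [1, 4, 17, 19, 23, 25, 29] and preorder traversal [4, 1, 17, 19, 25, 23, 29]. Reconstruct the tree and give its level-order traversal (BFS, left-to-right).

Inorder:  [1, 4, 17, 19, 23, 25, 29]
Preorder: [4, 1, 17, 19, 25, 23, 29]
Algorithm: preorder visits root first, so consume preorder in order;
for each root, split the current inorder slice at that value into
left-subtree inorder and right-subtree inorder, then recurse.
Recursive splits:
  root=4; inorder splits into left=[1], right=[17, 19, 23, 25, 29]
  root=1; inorder splits into left=[], right=[]
  root=17; inorder splits into left=[], right=[19, 23, 25, 29]
  root=19; inorder splits into left=[], right=[23, 25, 29]
  root=25; inorder splits into left=[23], right=[29]
  root=23; inorder splits into left=[], right=[]
  root=29; inorder splits into left=[], right=[]
Reconstructed level-order: [4, 1, 17, 19, 25, 23, 29]


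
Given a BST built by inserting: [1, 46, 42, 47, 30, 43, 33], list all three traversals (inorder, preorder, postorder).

Tree insertion order: [1, 46, 42, 47, 30, 43, 33]
Tree (level-order array): [1, None, 46, 42, 47, 30, 43, None, None, None, 33]
Inorder (L, root, R): [1, 30, 33, 42, 43, 46, 47]
Preorder (root, L, R): [1, 46, 42, 30, 33, 43, 47]
Postorder (L, R, root): [33, 30, 43, 42, 47, 46, 1]


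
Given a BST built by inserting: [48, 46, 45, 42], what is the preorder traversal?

Tree insertion order: [48, 46, 45, 42]
Tree (level-order array): [48, 46, None, 45, None, 42]
Preorder traversal: [48, 46, 45, 42]


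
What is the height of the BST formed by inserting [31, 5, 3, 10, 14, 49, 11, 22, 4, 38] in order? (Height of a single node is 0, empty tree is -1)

Insertion order: [31, 5, 3, 10, 14, 49, 11, 22, 4, 38]
Tree (level-order array): [31, 5, 49, 3, 10, 38, None, None, 4, None, 14, None, None, None, None, 11, 22]
Compute height bottom-up (empty subtree = -1):
  height(4) = 1 + max(-1, -1) = 0
  height(3) = 1 + max(-1, 0) = 1
  height(11) = 1 + max(-1, -1) = 0
  height(22) = 1 + max(-1, -1) = 0
  height(14) = 1 + max(0, 0) = 1
  height(10) = 1 + max(-1, 1) = 2
  height(5) = 1 + max(1, 2) = 3
  height(38) = 1 + max(-1, -1) = 0
  height(49) = 1 + max(0, -1) = 1
  height(31) = 1 + max(3, 1) = 4
Height = 4


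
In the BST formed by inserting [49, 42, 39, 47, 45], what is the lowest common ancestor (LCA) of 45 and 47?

Tree insertion order: [49, 42, 39, 47, 45]
Tree (level-order array): [49, 42, None, 39, 47, None, None, 45]
In a BST, the LCA of p=45, q=47 is the first node v on the
root-to-leaf path with p <= v <= q (go left if both < v, right if both > v).
Walk from root:
  at 49: both 45 and 47 < 49, go left
  at 42: both 45 and 47 > 42, go right
  at 47: 45 <= 47 <= 47, this is the LCA
LCA = 47


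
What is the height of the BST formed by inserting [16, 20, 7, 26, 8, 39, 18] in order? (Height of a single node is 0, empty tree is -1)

Insertion order: [16, 20, 7, 26, 8, 39, 18]
Tree (level-order array): [16, 7, 20, None, 8, 18, 26, None, None, None, None, None, 39]
Compute height bottom-up (empty subtree = -1):
  height(8) = 1 + max(-1, -1) = 0
  height(7) = 1 + max(-1, 0) = 1
  height(18) = 1 + max(-1, -1) = 0
  height(39) = 1 + max(-1, -1) = 0
  height(26) = 1 + max(-1, 0) = 1
  height(20) = 1 + max(0, 1) = 2
  height(16) = 1 + max(1, 2) = 3
Height = 3


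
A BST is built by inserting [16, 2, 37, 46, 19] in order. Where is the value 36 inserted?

Starting tree (level order): [16, 2, 37, None, None, 19, 46]
Insertion path: 16 -> 37 -> 19
Result: insert 36 as right child of 19
Final tree (level order): [16, 2, 37, None, None, 19, 46, None, 36]


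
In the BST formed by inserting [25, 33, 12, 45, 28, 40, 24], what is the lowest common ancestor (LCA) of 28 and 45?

Tree insertion order: [25, 33, 12, 45, 28, 40, 24]
Tree (level-order array): [25, 12, 33, None, 24, 28, 45, None, None, None, None, 40]
In a BST, the LCA of p=28, q=45 is the first node v on the
root-to-leaf path with p <= v <= q (go left if both < v, right if both > v).
Walk from root:
  at 25: both 28 and 45 > 25, go right
  at 33: 28 <= 33 <= 45, this is the LCA
LCA = 33


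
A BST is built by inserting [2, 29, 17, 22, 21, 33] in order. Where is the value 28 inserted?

Starting tree (level order): [2, None, 29, 17, 33, None, 22, None, None, 21]
Insertion path: 2 -> 29 -> 17 -> 22
Result: insert 28 as right child of 22
Final tree (level order): [2, None, 29, 17, 33, None, 22, None, None, 21, 28]


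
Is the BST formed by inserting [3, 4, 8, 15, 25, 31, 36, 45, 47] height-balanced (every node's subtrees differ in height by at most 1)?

Tree (level-order array): [3, None, 4, None, 8, None, 15, None, 25, None, 31, None, 36, None, 45, None, 47]
Definition: a tree is height-balanced if, at every node, |h(left) - h(right)| <= 1 (empty subtree has height -1).
Bottom-up per-node check:
  node 47: h_left=-1, h_right=-1, diff=0 [OK], height=0
  node 45: h_left=-1, h_right=0, diff=1 [OK], height=1
  node 36: h_left=-1, h_right=1, diff=2 [FAIL (|-1-1|=2 > 1)], height=2
  node 31: h_left=-1, h_right=2, diff=3 [FAIL (|-1-2|=3 > 1)], height=3
  node 25: h_left=-1, h_right=3, diff=4 [FAIL (|-1-3|=4 > 1)], height=4
  node 15: h_left=-1, h_right=4, diff=5 [FAIL (|-1-4|=5 > 1)], height=5
  node 8: h_left=-1, h_right=5, diff=6 [FAIL (|-1-5|=6 > 1)], height=6
  node 4: h_left=-1, h_right=6, diff=7 [FAIL (|-1-6|=7 > 1)], height=7
  node 3: h_left=-1, h_right=7, diff=8 [FAIL (|-1-7|=8 > 1)], height=8
Node 36 violates the condition: |-1 - 1| = 2 > 1.
Result: Not balanced


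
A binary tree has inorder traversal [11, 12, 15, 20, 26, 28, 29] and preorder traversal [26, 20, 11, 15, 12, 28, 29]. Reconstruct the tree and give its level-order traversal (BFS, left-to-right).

Inorder:  [11, 12, 15, 20, 26, 28, 29]
Preorder: [26, 20, 11, 15, 12, 28, 29]
Algorithm: preorder visits root first, so consume preorder in order;
for each root, split the current inorder slice at that value into
left-subtree inorder and right-subtree inorder, then recurse.
Recursive splits:
  root=26; inorder splits into left=[11, 12, 15, 20], right=[28, 29]
  root=20; inorder splits into left=[11, 12, 15], right=[]
  root=11; inorder splits into left=[], right=[12, 15]
  root=15; inorder splits into left=[12], right=[]
  root=12; inorder splits into left=[], right=[]
  root=28; inorder splits into left=[], right=[29]
  root=29; inorder splits into left=[], right=[]
Reconstructed level-order: [26, 20, 28, 11, 29, 15, 12]


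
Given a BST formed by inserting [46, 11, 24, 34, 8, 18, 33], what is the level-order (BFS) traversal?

Tree insertion order: [46, 11, 24, 34, 8, 18, 33]
Tree (level-order array): [46, 11, None, 8, 24, None, None, 18, 34, None, None, 33]
BFS from the root, enqueuing left then right child of each popped node:
  queue [46] -> pop 46, enqueue [11], visited so far: [46]
  queue [11] -> pop 11, enqueue [8, 24], visited so far: [46, 11]
  queue [8, 24] -> pop 8, enqueue [none], visited so far: [46, 11, 8]
  queue [24] -> pop 24, enqueue [18, 34], visited so far: [46, 11, 8, 24]
  queue [18, 34] -> pop 18, enqueue [none], visited so far: [46, 11, 8, 24, 18]
  queue [34] -> pop 34, enqueue [33], visited so far: [46, 11, 8, 24, 18, 34]
  queue [33] -> pop 33, enqueue [none], visited so far: [46, 11, 8, 24, 18, 34, 33]
Result: [46, 11, 8, 24, 18, 34, 33]


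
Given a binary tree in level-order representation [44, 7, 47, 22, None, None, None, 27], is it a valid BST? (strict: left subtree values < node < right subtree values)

Level-order array: [44, 7, 47, 22, None, None, None, 27]
Validate using subtree bounds (lo, hi): at each node, require lo < value < hi,
then recurse left with hi=value and right with lo=value.
Preorder trace (stopping at first violation):
  at node 44 with bounds (-inf, +inf): OK
  at node 7 with bounds (-inf, 44): OK
  at node 22 with bounds (-inf, 7): VIOLATION
Node 22 violates its bound: not (-inf < 22 < 7).
Result: Not a valid BST


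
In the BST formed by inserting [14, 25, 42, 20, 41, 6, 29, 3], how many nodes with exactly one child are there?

Tree built from: [14, 25, 42, 20, 41, 6, 29, 3]
Tree (level-order array): [14, 6, 25, 3, None, 20, 42, None, None, None, None, 41, None, 29]
Rule: These are nodes with exactly 1 non-null child.
Per-node child counts:
  node 14: 2 child(ren)
  node 6: 1 child(ren)
  node 3: 0 child(ren)
  node 25: 2 child(ren)
  node 20: 0 child(ren)
  node 42: 1 child(ren)
  node 41: 1 child(ren)
  node 29: 0 child(ren)
Matching nodes: [6, 42, 41]
Count of nodes with exactly one child: 3


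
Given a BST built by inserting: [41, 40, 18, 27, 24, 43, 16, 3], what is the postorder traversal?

Tree insertion order: [41, 40, 18, 27, 24, 43, 16, 3]
Tree (level-order array): [41, 40, 43, 18, None, None, None, 16, 27, 3, None, 24]
Postorder traversal: [3, 16, 24, 27, 18, 40, 43, 41]


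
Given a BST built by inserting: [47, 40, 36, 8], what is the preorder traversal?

Tree insertion order: [47, 40, 36, 8]
Tree (level-order array): [47, 40, None, 36, None, 8]
Preorder traversal: [47, 40, 36, 8]


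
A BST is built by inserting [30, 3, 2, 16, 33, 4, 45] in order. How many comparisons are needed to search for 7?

Search path for 7: 30 -> 3 -> 16 -> 4
Found: False
Comparisons: 4


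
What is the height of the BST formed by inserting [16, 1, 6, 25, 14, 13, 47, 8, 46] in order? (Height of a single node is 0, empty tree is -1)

Insertion order: [16, 1, 6, 25, 14, 13, 47, 8, 46]
Tree (level-order array): [16, 1, 25, None, 6, None, 47, None, 14, 46, None, 13, None, None, None, 8]
Compute height bottom-up (empty subtree = -1):
  height(8) = 1 + max(-1, -1) = 0
  height(13) = 1 + max(0, -1) = 1
  height(14) = 1 + max(1, -1) = 2
  height(6) = 1 + max(-1, 2) = 3
  height(1) = 1 + max(-1, 3) = 4
  height(46) = 1 + max(-1, -1) = 0
  height(47) = 1 + max(0, -1) = 1
  height(25) = 1 + max(-1, 1) = 2
  height(16) = 1 + max(4, 2) = 5
Height = 5


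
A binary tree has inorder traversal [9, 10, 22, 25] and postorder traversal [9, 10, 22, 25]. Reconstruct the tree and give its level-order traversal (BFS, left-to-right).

Inorder:   [9, 10, 22, 25]
Postorder: [9, 10, 22, 25]
Algorithm: postorder visits root last, so walk postorder right-to-left;
each value is the root of the current inorder slice — split it at that
value, recurse on the right subtree first, then the left.
Recursive splits:
  root=25; inorder splits into left=[9, 10, 22], right=[]
  root=22; inorder splits into left=[9, 10], right=[]
  root=10; inorder splits into left=[9], right=[]
  root=9; inorder splits into left=[], right=[]
Reconstructed level-order: [25, 22, 10, 9]


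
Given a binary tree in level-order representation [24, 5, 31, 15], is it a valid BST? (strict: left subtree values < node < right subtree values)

Level-order array: [24, 5, 31, 15]
Validate using subtree bounds (lo, hi): at each node, require lo < value < hi,
then recurse left with hi=value and right with lo=value.
Preorder trace (stopping at first violation):
  at node 24 with bounds (-inf, +inf): OK
  at node 5 with bounds (-inf, 24): OK
  at node 15 with bounds (-inf, 5): VIOLATION
Node 15 violates its bound: not (-inf < 15 < 5).
Result: Not a valid BST


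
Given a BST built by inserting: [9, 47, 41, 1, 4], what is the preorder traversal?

Tree insertion order: [9, 47, 41, 1, 4]
Tree (level-order array): [9, 1, 47, None, 4, 41]
Preorder traversal: [9, 1, 4, 47, 41]


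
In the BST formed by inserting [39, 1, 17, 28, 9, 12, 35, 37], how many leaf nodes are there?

Tree built from: [39, 1, 17, 28, 9, 12, 35, 37]
Tree (level-order array): [39, 1, None, None, 17, 9, 28, None, 12, None, 35, None, None, None, 37]
Rule: A leaf has 0 children.
Per-node child counts:
  node 39: 1 child(ren)
  node 1: 1 child(ren)
  node 17: 2 child(ren)
  node 9: 1 child(ren)
  node 12: 0 child(ren)
  node 28: 1 child(ren)
  node 35: 1 child(ren)
  node 37: 0 child(ren)
Matching nodes: [12, 37]
Count of leaf nodes: 2


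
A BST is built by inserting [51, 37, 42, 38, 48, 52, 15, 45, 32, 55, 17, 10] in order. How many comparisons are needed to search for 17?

Search path for 17: 51 -> 37 -> 15 -> 32 -> 17
Found: True
Comparisons: 5


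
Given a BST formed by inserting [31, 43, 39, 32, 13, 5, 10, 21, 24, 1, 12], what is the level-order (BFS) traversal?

Tree insertion order: [31, 43, 39, 32, 13, 5, 10, 21, 24, 1, 12]
Tree (level-order array): [31, 13, 43, 5, 21, 39, None, 1, 10, None, 24, 32, None, None, None, None, 12]
BFS from the root, enqueuing left then right child of each popped node:
  queue [31] -> pop 31, enqueue [13, 43], visited so far: [31]
  queue [13, 43] -> pop 13, enqueue [5, 21], visited so far: [31, 13]
  queue [43, 5, 21] -> pop 43, enqueue [39], visited so far: [31, 13, 43]
  queue [5, 21, 39] -> pop 5, enqueue [1, 10], visited so far: [31, 13, 43, 5]
  queue [21, 39, 1, 10] -> pop 21, enqueue [24], visited so far: [31, 13, 43, 5, 21]
  queue [39, 1, 10, 24] -> pop 39, enqueue [32], visited so far: [31, 13, 43, 5, 21, 39]
  queue [1, 10, 24, 32] -> pop 1, enqueue [none], visited so far: [31, 13, 43, 5, 21, 39, 1]
  queue [10, 24, 32] -> pop 10, enqueue [12], visited so far: [31, 13, 43, 5, 21, 39, 1, 10]
  queue [24, 32, 12] -> pop 24, enqueue [none], visited so far: [31, 13, 43, 5, 21, 39, 1, 10, 24]
  queue [32, 12] -> pop 32, enqueue [none], visited so far: [31, 13, 43, 5, 21, 39, 1, 10, 24, 32]
  queue [12] -> pop 12, enqueue [none], visited so far: [31, 13, 43, 5, 21, 39, 1, 10, 24, 32, 12]
Result: [31, 13, 43, 5, 21, 39, 1, 10, 24, 32, 12]


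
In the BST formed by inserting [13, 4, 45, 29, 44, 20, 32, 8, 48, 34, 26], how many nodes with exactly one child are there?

Tree built from: [13, 4, 45, 29, 44, 20, 32, 8, 48, 34, 26]
Tree (level-order array): [13, 4, 45, None, 8, 29, 48, None, None, 20, 44, None, None, None, 26, 32, None, None, None, None, 34]
Rule: These are nodes with exactly 1 non-null child.
Per-node child counts:
  node 13: 2 child(ren)
  node 4: 1 child(ren)
  node 8: 0 child(ren)
  node 45: 2 child(ren)
  node 29: 2 child(ren)
  node 20: 1 child(ren)
  node 26: 0 child(ren)
  node 44: 1 child(ren)
  node 32: 1 child(ren)
  node 34: 0 child(ren)
  node 48: 0 child(ren)
Matching nodes: [4, 20, 44, 32]
Count of nodes with exactly one child: 4


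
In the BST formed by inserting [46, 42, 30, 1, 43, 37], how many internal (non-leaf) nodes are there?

Tree built from: [46, 42, 30, 1, 43, 37]
Tree (level-order array): [46, 42, None, 30, 43, 1, 37]
Rule: An internal node has at least one child.
Per-node child counts:
  node 46: 1 child(ren)
  node 42: 2 child(ren)
  node 30: 2 child(ren)
  node 1: 0 child(ren)
  node 37: 0 child(ren)
  node 43: 0 child(ren)
Matching nodes: [46, 42, 30]
Count of internal (non-leaf) nodes: 3


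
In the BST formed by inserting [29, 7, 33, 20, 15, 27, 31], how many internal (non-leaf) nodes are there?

Tree built from: [29, 7, 33, 20, 15, 27, 31]
Tree (level-order array): [29, 7, 33, None, 20, 31, None, 15, 27]
Rule: An internal node has at least one child.
Per-node child counts:
  node 29: 2 child(ren)
  node 7: 1 child(ren)
  node 20: 2 child(ren)
  node 15: 0 child(ren)
  node 27: 0 child(ren)
  node 33: 1 child(ren)
  node 31: 0 child(ren)
Matching nodes: [29, 7, 20, 33]
Count of internal (non-leaf) nodes: 4


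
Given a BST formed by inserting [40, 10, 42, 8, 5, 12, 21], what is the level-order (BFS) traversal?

Tree insertion order: [40, 10, 42, 8, 5, 12, 21]
Tree (level-order array): [40, 10, 42, 8, 12, None, None, 5, None, None, 21]
BFS from the root, enqueuing left then right child of each popped node:
  queue [40] -> pop 40, enqueue [10, 42], visited so far: [40]
  queue [10, 42] -> pop 10, enqueue [8, 12], visited so far: [40, 10]
  queue [42, 8, 12] -> pop 42, enqueue [none], visited so far: [40, 10, 42]
  queue [8, 12] -> pop 8, enqueue [5], visited so far: [40, 10, 42, 8]
  queue [12, 5] -> pop 12, enqueue [21], visited so far: [40, 10, 42, 8, 12]
  queue [5, 21] -> pop 5, enqueue [none], visited so far: [40, 10, 42, 8, 12, 5]
  queue [21] -> pop 21, enqueue [none], visited so far: [40, 10, 42, 8, 12, 5, 21]
Result: [40, 10, 42, 8, 12, 5, 21]


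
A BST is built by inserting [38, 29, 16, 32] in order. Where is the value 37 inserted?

Starting tree (level order): [38, 29, None, 16, 32]
Insertion path: 38 -> 29 -> 32
Result: insert 37 as right child of 32
Final tree (level order): [38, 29, None, 16, 32, None, None, None, 37]


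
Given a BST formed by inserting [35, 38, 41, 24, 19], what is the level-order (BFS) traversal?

Tree insertion order: [35, 38, 41, 24, 19]
Tree (level-order array): [35, 24, 38, 19, None, None, 41]
BFS from the root, enqueuing left then right child of each popped node:
  queue [35] -> pop 35, enqueue [24, 38], visited so far: [35]
  queue [24, 38] -> pop 24, enqueue [19], visited so far: [35, 24]
  queue [38, 19] -> pop 38, enqueue [41], visited so far: [35, 24, 38]
  queue [19, 41] -> pop 19, enqueue [none], visited so far: [35, 24, 38, 19]
  queue [41] -> pop 41, enqueue [none], visited so far: [35, 24, 38, 19, 41]
Result: [35, 24, 38, 19, 41]


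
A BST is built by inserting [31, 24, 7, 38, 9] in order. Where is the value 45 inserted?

Starting tree (level order): [31, 24, 38, 7, None, None, None, None, 9]
Insertion path: 31 -> 38
Result: insert 45 as right child of 38
Final tree (level order): [31, 24, 38, 7, None, None, 45, None, 9]


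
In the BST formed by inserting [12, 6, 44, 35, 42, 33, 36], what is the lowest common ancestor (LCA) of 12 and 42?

Tree insertion order: [12, 6, 44, 35, 42, 33, 36]
Tree (level-order array): [12, 6, 44, None, None, 35, None, 33, 42, None, None, 36]
In a BST, the LCA of p=12, q=42 is the first node v on the
root-to-leaf path with p <= v <= q (go left if both < v, right if both > v).
Walk from root:
  at 12: 12 <= 12 <= 42, this is the LCA
LCA = 12


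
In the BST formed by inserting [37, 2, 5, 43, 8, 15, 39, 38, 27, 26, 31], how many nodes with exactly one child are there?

Tree built from: [37, 2, 5, 43, 8, 15, 39, 38, 27, 26, 31]
Tree (level-order array): [37, 2, 43, None, 5, 39, None, None, 8, 38, None, None, 15, None, None, None, 27, 26, 31]
Rule: These are nodes with exactly 1 non-null child.
Per-node child counts:
  node 37: 2 child(ren)
  node 2: 1 child(ren)
  node 5: 1 child(ren)
  node 8: 1 child(ren)
  node 15: 1 child(ren)
  node 27: 2 child(ren)
  node 26: 0 child(ren)
  node 31: 0 child(ren)
  node 43: 1 child(ren)
  node 39: 1 child(ren)
  node 38: 0 child(ren)
Matching nodes: [2, 5, 8, 15, 43, 39]
Count of nodes with exactly one child: 6


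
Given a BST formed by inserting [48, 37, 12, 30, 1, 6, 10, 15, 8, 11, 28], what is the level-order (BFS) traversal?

Tree insertion order: [48, 37, 12, 30, 1, 6, 10, 15, 8, 11, 28]
Tree (level-order array): [48, 37, None, 12, None, 1, 30, None, 6, 15, None, None, 10, None, 28, 8, 11]
BFS from the root, enqueuing left then right child of each popped node:
  queue [48] -> pop 48, enqueue [37], visited so far: [48]
  queue [37] -> pop 37, enqueue [12], visited so far: [48, 37]
  queue [12] -> pop 12, enqueue [1, 30], visited so far: [48, 37, 12]
  queue [1, 30] -> pop 1, enqueue [6], visited so far: [48, 37, 12, 1]
  queue [30, 6] -> pop 30, enqueue [15], visited so far: [48, 37, 12, 1, 30]
  queue [6, 15] -> pop 6, enqueue [10], visited so far: [48, 37, 12, 1, 30, 6]
  queue [15, 10] -> pop 15, enqueue [28], visited so far: [48, 37, 12, 1, 30, 6, 15]
  queue [10, 28] -> pop 10, enqueue [8, 11], visited so far: [48, 37, 12, 1, 30, 6, 15, 10]
  queue [28, 8, 11] -> pop 28, enqueue [none], visited so far: [48, 37, 12, 1, 30, 6, 15, 10, 28]
  queue [8, 11] -> pop 8, enqueue [none], visited so far: [48, 37, 12, 1, 30, 6, 15, 10, 28, 8]
  queue [11] -> pop 11, enqueue [none], visited so far: [48, 37, 12, 1, 30, 6, 15, 10, 28, 8, 11]
Result: [48, 37, 12, 1, 30, 6, 15, 10, 28, 8, 11]


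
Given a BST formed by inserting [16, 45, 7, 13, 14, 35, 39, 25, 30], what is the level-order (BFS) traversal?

Tree insertion order: [16, 45, 7, 13, 14, 35, 39, 25, 30]
Tree (level-order array): [16, 7, 45, None, 13, 35, None, None, 14, 25, 39, None, None, None, 30]
BFS from the root, enqueuing left then right child of each popped node:
  queue [16] -> pop 16, enqueue [7, 45], visited so far: [16]
  queue [7, 45] -> pop 7, enqueue [13], visited so far: [16, 7]
  queue [45, 13] -> pop 45, enqueue [35], visited so far: [16, 7, 45]
  queue [13, 35] -> pop 13, enqueue [14], visited so far: [16, 7, 45, 13]
  queue [35, 14] -> pop 35, enqueue [25, 39], visited so far: [16, 7, 45, 13, 35]
  queue [14, 25, 39] -> pop 14, enqueue [none], visited so far: [16, 7, 45, 13, 35, 14]
  queue [25, 39] -> pop 25, enqueue [30], visited so far: [16, 7, 45, 13, 35, 14, 25]
  queue [39, 30] -> pop 39, enqueue [none], visited so far: [16, 7, 45, 13, 35, 14, 25, 39]
  queue [30] -> pop 30, enqueue [none], visited so far: [16, 7, 45, 13, 35, 14, 25, 39, 30]
Result: [16, 7, 45, 13, 35, 14, 25, 39, 30]


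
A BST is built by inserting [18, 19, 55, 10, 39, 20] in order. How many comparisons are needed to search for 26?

Search path for 26: 18 -> 19 -> 55 -> 39 -> 20
Found: False
Comparisons: 5


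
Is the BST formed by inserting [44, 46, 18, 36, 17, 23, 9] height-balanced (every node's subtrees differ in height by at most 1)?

Tree (level-order array): [44, 18, 46, 17, 36, None, None, 9, None, 23]
Definition: a tree is height-balanced if, at every node, |h(left) - h(right)| <= 1 (empty subtree has height -1).
Bottom-up per-node check:
  node 9: h_left=-1, h_right=-1, diff=0 [OK], height=0
  node 17: h_left=0, h_right=-1, diff=1 [OK], height=1
  node 23: h_left=-1, h_right=-1, diff=0 [OK], height=0
  node 36: h_left=0, h_right=-1, diff=1 [OK], height=1
  node 18: h_left=1, h_right=1, diff=0 [OK], height=2
  node 46: h_left=-1, h_right=-1, diff=0 [OK], height=0
  node 44: h_left=2, h_right=0, diff=2 [FAIL (|2-0|=2 > 1)], height=3
Node 44 violates the condition: |2 - 0| = 2 > 1.
Result: Not balanced


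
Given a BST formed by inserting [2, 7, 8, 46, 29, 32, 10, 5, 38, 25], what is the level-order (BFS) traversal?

Tree insertion order: [2, 7, 8, 46, 29, 32, 10, 5, 38, 25]
Tree (level-order array): [2, None, 7, 5, 8, None, None, None, 46, 29, None, 10, 32, None, 25, None, 38]
BFS from the root, enqueuing left then right child of each popped node:
  queue [2] -> pop 2, enqueue [7], visited so far: [2]
  queue [7] -> pop 7, enqueue [5, 8], visited so far: [2, 7]
  queue [5, 8] -> pop 5, enqueue [none], visited so far: [2, 7, 5]
  queue [8] -> pop 8, enqueue [46], visited so far: [2, 7, 5, 8]
  queue [46] -> pop 46, enqueue [29], visited so far: [2, 7, 5, 8, 46]
  queue [29] -> pop 29, enqueue [10, 32], visited so far: [2, 7, 5, 8, 46, 29]
  queue [10, 32] -> pop 10, enqueue [25], visited so far: [2, 7, 5, 8, 46, 29, 10]
  queue [32, 25] -> pop 32, enqueue [38], visited so far: [2, 7, 5, 8, 46, 29, 10, 32]
  queue [25, 38] -> pop 25, enqueue [none], visited so far: [2, 7, 5, 8, 46, 29, 10, 32, 25]
  queue [38] -> pop 38, enqueue [none], visited so far: [2, 7, 5, 8, 46, 29, 10, 32, 25, 38]
Result: [2, 7, 5, 8, 46, 29, 10, 32, 25, 38]


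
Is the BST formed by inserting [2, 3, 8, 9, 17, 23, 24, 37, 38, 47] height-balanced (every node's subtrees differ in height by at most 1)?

Tree (level-order array): [2, None, 3, None, 8, None, 9, None, 17, None, 23, None, 24, None, 37, None, 38, None, 47]
Definition: a tree is height-balanced if, at every node, |h(left) - h(right)| <= 1 (empty subtree has height -1).
Bottom-up per-node check:
  node 47: h_left=-1, h_right=-1, diff=0 [OK], height=0
  node 38: h_left=-1, h_right=0, diff=1 [OK], height=1
  node 37: h_left=-1, h_right=1, diff=2 [FAIL (|-1-1|=2 > 1)], height=2
  node 24: h_left=-1, h_right=2, diff=3 [FAIL (|-1-2|=3 > 1)], height=3
  node 23: h_left=-1, h_right=3, diff=4 [FAIL (|-1-3|=4 > 1)], height=4
  node 17: h_left=-1, h_right=4, diff=5 [FAIL (|-1-4|=5 > 1)], height=5
  node 9: h_left=-1, h_right=5, diff=6 [FAIL (|-1-5|=6 > 1)], height=6
  node 8: h_left=-1, h_right=6, diff=7 [FAIL (|-1-6|=7 > 1)], height=7
  node 3: h_left=-1, h_right=7, diff=8 [FAIL (|-1-7|=8 > 1)], height=8
  node 2: h_left=-1, h_right=8, diff=9 [FAIL (|-1-8|=9 > 1)], height=9
Node 37 violates the condition: |-1 - 1| = 2 > 1.
Result: Not balanced


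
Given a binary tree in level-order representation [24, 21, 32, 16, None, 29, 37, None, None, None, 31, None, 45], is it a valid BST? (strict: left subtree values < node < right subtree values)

Level-order array: [24, 21, 32, 16, None, 29, 37, None, None, None, 31, None, 45]
Validate using subtree bounds (lo, hi): at each node, require lo < value < hi,
then recurse left with hi=value and right with lo=value.
Preorder trace (stopping at first violation):
  at node 24 with bounds (-inf, +inf): OK
  at node 21 with bounds (-inf, 24): OK
  at node 16 with bounds (-inf, 21): OK
  at node 32 with bounds (24, +inf): OK
  at node 29 with bounds (24, 32): OK
  at node 31 with bounds (29, 32): OK
  at node 37 with bounds (32, +inf): OK
  at node 45 with bounds (37, +inf): OK
No violation found at any node.
Result: Valid BST


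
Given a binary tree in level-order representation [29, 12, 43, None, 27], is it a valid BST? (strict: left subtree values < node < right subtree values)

Level-order array: [29, 12, 43, None, 27]
Validate using subtree bounds (lo, hi): at each node, require lo < value < hi,
then recurse left with hi=value and right with lo=value.
Preorder trace (stopping at first violation):
  at node 29 with bounds (-inf, +inf): OK
  at node 12 with bounds (-inf, 29): OK
  at node 27 with bounds (12, 29): OK
  at node 43 with bounds (29, +inf): OK
No violation found at any node.
Result: Valid BST


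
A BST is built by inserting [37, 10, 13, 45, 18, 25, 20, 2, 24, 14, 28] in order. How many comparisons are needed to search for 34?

Search path for 34: 37 -> 10 -> 13 -> 18 -> 25 -> 28
Found: False
Comparisons: 6


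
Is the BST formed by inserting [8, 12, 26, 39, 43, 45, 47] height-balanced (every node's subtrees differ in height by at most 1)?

Tree (level-order array): [8, None, 12, None, 26, None, 39, None, 43, None, 45, None, 47]
Definition: a tree is height-balanced if, at every node, |h(left) - h(right)| <= 1 (empty subtree has height -1).
Bottom-up per-node check:
  node 47: h_left=-1, h_right=-1, diff=0 [OK], height=0
  node 45: h_left=-1, h_right=0, diff=1 [OK], height=1
  node 43: h_left=-1, h_right=1, diff=2 [FAIL (|-1-1|=2 > 1)], height=2
  node 39: h_left=-1, h_right=2, diff=3 [FAIL (|-1-2|=3 > 1)], height=3
  node 26: h_left=-1, h_right=3, diff=4 [FAIL (|-1-3|=4 > 1)], height=4
  node 12: h_left=-1, h_right=4, diff=5 [FAIL (|-1-4|=5 > 1)], height=5
  node 8: h_left=-1, h_right=5, diff=6 [FAIL (|-1-5|=6 > 1)], height=6
Node 43 violates the condition: |-1 - 1| = 2 > 1.
Result: Not balanced


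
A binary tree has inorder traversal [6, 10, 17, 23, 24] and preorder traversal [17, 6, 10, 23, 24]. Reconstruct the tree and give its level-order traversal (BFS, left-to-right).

Inorder:  [6, 10, 17, 23, 24]
Preorder: [17, 6, 10, 23, 24]
Algorithm: preorder visits root first, so consume preorder in order;
for each root, split the current inorder slice at that value into
left-subtree inorder and right-subtree inorder, then recurse.
Recursive splits:
  root=17; inorder splits into left=[6, 10], right=[23, 24]
  root=6; inorder splits into left=[], right=[10]
  root=10; inorder splits into left=[], right=[]
  root=23; inorder splits into left=[], right=[24]
  root=24; inorder splits into left=[], right=[]
Reconstructed level-order: [17, 6, 23, 10, 24]


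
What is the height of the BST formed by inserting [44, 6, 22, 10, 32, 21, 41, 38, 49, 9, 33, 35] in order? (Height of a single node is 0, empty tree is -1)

Insertion order: [44, 6, 22, 10, 32, 21, 41, 38, 49, 9, 33, 35]
Tree (level-order array): [44, 6, 49, None, 22, None, None, 10, 32, 9, 21, None, 41, None, None, None, None, 38, None, 33, None, None, 35]
Compute height bottom-up (empty subtree = -1):
  height(9) = 1 + max(-1, -1) = 0
  height(21) = 1 + max(-1, -1) = 0
  height(10) = 1 + max(0, 0) = 1
  height(35) = 1 + max(-1, -1) = 0
  height(33) = 1 + max(-1, 0) = 1
  height(38) = 1 + max(1, -1) = 2
  height(41) = 1 + max(2, -1) = 3
  height(32) = 1 + max(-1, 3) = 4
  height(22) = 1 + max(1, 4) = 5
  height(6) = 1 + max(-1, 5) = 6
  height(49) = 1 + max(-1, -1) = 0
  height(44) = 1 + max(6, 0) = 7
Height = 7


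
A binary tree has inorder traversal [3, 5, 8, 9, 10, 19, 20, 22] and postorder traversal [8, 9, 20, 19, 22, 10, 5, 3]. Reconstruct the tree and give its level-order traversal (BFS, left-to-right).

Inorder:   [3, 5, 8, 9, 10, 19, 20, 22]
Postorder: [8, 9, 20, 19, 22, 10, 5, 3]
Algorithm: postorder visits root last, so walk postorder right-to-left;
each value is the root of the current inorder slice — split it at that
value, recurse on the right subtree first, then the left.
Recursive splits:
  root=3; inorder splits into left=[], right=[5, 8, 9, 10, 19, 20, 22]
  root=5; inorder splits into left=[], right=[8, 9, 10, 19, 20, 22]
  root=10; inorder splits into left=[8, 9], right=[19, 20, 22]
  root=22; inorder splits into left=[19, 20], right=[]
  root=19; inorder splits into left=[], right=[20]
  root=20; inorder splits into left=[], right=[]
  root=9; inorder splits into left=[8], right=[]
  root=8; inorder splits into left=[], right=[]
Reconstructed level-order: [3, 5, 10, 9, 22, 8, 19, 20]


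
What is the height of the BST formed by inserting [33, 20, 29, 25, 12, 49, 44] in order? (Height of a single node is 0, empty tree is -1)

Insertion order: [33, 20, 29, 25, 12, 49, 44]
Tree (level-order array): [33, 20, 49, 12, 29, 44, None, None, None, 25]
Compute height bottom-up (empty subtree = -1):
  height(12) = 1 + max(-1, -1) = 0
  height(25) = 1 + max(-1, -1) = 0
  height(29) = 1 + max(0, -1) = 1
  height(20) = 1 + max(0, 1) = 2
  height(44) = 1 + max(-1, -1) = 0
  height(49) = 1 + max(0, -1) = 1
  height(33) = 1 + max(2, 1) = 3
Height = 3


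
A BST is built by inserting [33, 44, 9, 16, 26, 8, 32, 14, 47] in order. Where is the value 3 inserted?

Starting tree (level order): [33, 9, 44, 8, 16, None, 47, None, None, 14, 26, None, None, None, None, None, 32]
Insertion path: 33 -> 9 -> 8
Result: insert 3 as left child of 8
Final tree (level order): [33, 9, 44, 8, 16, None, 47, 3, None, 14, 26, None, None, None, None, None, None, None, 32]


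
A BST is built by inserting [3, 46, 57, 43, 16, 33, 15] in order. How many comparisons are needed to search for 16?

Search path for 16: 3 -> 46 -> 43 -> 16
Found: True
Comparisons: 4


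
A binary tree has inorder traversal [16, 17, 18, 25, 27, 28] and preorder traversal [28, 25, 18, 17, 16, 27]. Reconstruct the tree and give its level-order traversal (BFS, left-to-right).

Inorder:  [16, 17, 18, 25, 27, 28]
Preorder: [28, 25, 18, 17, 16, 27]
Algorithm: preorder visits root first, so consume preorder in order;
for each root, split the current inorder slice at that value into
left-subtree inorder and right-subtree inorder, then recurse.
Recursive splits:
  root=28; inorder splits into left=[16, 17, 18, 25, 27], right=[]
  root=25; inorder splits into left=[16, 17, 18], right=[27]
  root=18; inorder splits into left=[16, 17], right=[]
  root=17; inorder splits into left=[16], right=[]
  root=16; inorder splits into left=[], right=[]
  root=27; inorder splits into left=[], right=[]
Reconstructed level-order: [28, 25, 18, 27, 17, 16]


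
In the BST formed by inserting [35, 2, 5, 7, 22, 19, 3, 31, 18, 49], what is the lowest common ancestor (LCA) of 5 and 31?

Tree insertion order: [35, 2, 5, 7, 22, 19, 3, 31, 18, 49]
Tree (level-order array): [35, 2, 49, None, 5, None, None, 3, 7, None, None, None, 22, 19, 31, 18]
In a BST, the LCA of p=5, q=31 is the first node v on the
root-to-leaf path with p <= v <= q (go left if both < v, right if both > v).
Walk from root:
  at 35: both 5 and 31 < 35, go left
  at 2: both 5 and 31 > 2, go right
  at 5: 5 <= 5 <= 31, this is the LCA
LCA = 5


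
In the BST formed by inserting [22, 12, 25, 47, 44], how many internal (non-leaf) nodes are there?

Tree built from: [22, 12, 25, 47, 44]
Tree (level-order array): [22, 12, 25, None, None, None, 47, 44]
Rule: An internal node has at least one child.
Per-node child counts:
  node 22: 2 child(ren)
  node 12: 0 child(ren)
  node 25: 1 child(ren)
  node 47: 1 child(ren)
  node 44: 0 child(ren)
Matching nodes: [22, 25, 47]
Count of internal (non-leaf) nodes: 3


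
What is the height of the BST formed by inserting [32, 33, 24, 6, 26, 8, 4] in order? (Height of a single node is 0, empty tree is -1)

Insertion order: [32, 33, 24, 6, 26, 8, 4]
Tree (level-order array): [32, 24, 33, 6, 26, None, None, 4, 8]
Compute height bottom-up (empty subtree = -1):
  height(4) = 1 + max(-1, -1) = 0
  height(8) = 1 + max(-1, -1) = 0
  height(6) = 1 + max(0, 0) = 1
  height(26) = 1 + max(-1, -1) = 0
  height(24) = 1 + max(1, 0) = 2
  height(33) = 1 + max(-1, -1) = 0
  height(32) = 1 + max(2, 0) = 3
Height = 3


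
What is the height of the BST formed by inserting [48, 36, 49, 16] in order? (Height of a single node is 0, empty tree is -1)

Insertion order: [48, 36, 49, 16]
Tree (level-order array): [48, 36, 49, 16]
Compute height bottom-up (empty subtree = -1):
  height(16) = 1 + max(-1, -1) = 0
  height(36) = 1 + max(0, -1) = 1
  height(49) = 1 + max(-1, -1) = 0
  height(48) = 1 + max(1, 0) = 2
Height = 2


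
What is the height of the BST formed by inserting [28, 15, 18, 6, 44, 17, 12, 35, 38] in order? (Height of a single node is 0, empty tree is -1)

Insertion order: [28, 15, 18, 6, 44, 17, 12, 35, 38]
Tree (level-order array): [28, 15, 44, 6, 18, 35, None, None, 12, 17, None, None, 38]
Compute height bottom-up (empty subtree = -1):
  height(12) = 1 + max(-1, -1) = 0
  height(6) = 1 + max(-1, 0) = 1
  height(17) = 1 + max(-1, -1) = 0
  height(18) = 1 + max(0, -1) = 1
  height(15) = 1 + max(1, 1) = 2
  height(38) = 1 + max(-1, -1) = 0
  height(35) = 1 + max(-1, 0) = 1
  height(44) = 1 + max(1, -1) = 2
  height(28) = 1 + max(2, 2) = 3
Height = 3


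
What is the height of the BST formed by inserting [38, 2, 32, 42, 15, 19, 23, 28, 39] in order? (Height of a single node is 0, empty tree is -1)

Insertion order: [38, 2, 32, 42, 15, 19, 23, 28, 39]
Tree (level-order array): [38, 2, 42, None, 32, 39, None, 15, None, None, None, None, 19, None, 23, None, 28]
Compute height bottom-up (empty subtree = -1):
  height(28) = 1 + max(-1, -1) = 0
  height(23) = 1 + max(-1, 0) = 1
  height(19) = 1 + max(-1, 1) = 2
  height(15) = 1 + max(-1, 2) = 3
  height(32) = 1 + max(3, -1) = 4
  height(2) = 1 + max(-1, 4) = 5
  height(39) = 1 + max(-1, -1) = 0
  height(42) = 1 + max(0, -1) = 1
  height(38) = 1 + max(5, 1) = 6
Height = 6
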